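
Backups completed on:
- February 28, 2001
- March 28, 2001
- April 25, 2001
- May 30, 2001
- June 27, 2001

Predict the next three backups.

July 25, 2001; August 29, 2001; September 26, 2001

These are Wednesdays with 28, 28, 35, 28-day gaps.
Each is the final Wednesday of its month — May 30, 2001 is past the 28th, so '4th Wednesday' doesn't fit.
Last Wednesday of July 2001: July 25, 2001.
August 2001 ends with Wednesday August 29, 2001.
September 2001 ends with Wednesday September 26, 2001.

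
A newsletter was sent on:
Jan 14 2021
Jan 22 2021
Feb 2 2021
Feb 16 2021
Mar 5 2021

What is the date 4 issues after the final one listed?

Jun 11 2021

The spacing grows by 3 each time: 8, 11, 14, 17 days.
Next gap: 20 days. Mar 5 2021 + 20 days = Mar 25 2021.
Next gap: 23 days. Mar 25 2021 + 23 days = Apr 17 2021.
Next gap: 26 days. Apr 17 2021 + 26 days = May 13 2021.
Next gap: 29 days. May 13 2021 + 29 days = Jun 11 2021.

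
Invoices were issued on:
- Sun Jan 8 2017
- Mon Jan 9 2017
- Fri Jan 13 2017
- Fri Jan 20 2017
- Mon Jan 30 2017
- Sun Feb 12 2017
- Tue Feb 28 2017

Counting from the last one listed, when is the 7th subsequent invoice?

Intervals are 1, 4, 7, 10, 13, 16 days — an arithmetic progression with common difference 3.
Next gap: 19 days. Tue Feb 28 2017 + 19 days = Sun Mar 19 2017.
Next gap: 22 days. Sun Mar 19 2017 + 22 days = Mon Apr 10 2017.
Next gap: 25 days. Mon Apr 10 2017 + 25 days = Fri May 5 2017.
Next gap: 28 days. Fri May 5 2017 + 28 days = Fri Jun 2 2017.
Next gap: 31 days. Fri Jun 2 2017 + 31 days = Mon Jul 3 2017.
Next gap: 34 days. Mon Jul 3 2017 + 34 days = Sun Aug 6 2017.
Next gap: 37 days. Sun Aug 6 2017 + 37 days = Tue Sep 12 2017.

Tue Sep 12 2017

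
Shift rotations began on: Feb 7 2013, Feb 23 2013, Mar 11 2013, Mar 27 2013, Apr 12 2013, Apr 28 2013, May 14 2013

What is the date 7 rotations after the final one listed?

Gaps between consecutive events: 16, 16, 16, 16, 16, 16 days — a constant 16-day interval.
May 14 2013 + 16 days = May 30 2013.
May 30 2013 + 16 days = Jun 15 2013.
Jun 15 2013 + 16 days = Jul 1 2013.
Jul 1 2013 + 16 days = Jul 17 2013.
Jul 17 2013 + 16 days = Aug 2 2013.
Aug 2 2013 + 16 days = Aug 18 2013.
Aug 18 2013 + 16 days = Sep 3 2013.

Sep 3 2013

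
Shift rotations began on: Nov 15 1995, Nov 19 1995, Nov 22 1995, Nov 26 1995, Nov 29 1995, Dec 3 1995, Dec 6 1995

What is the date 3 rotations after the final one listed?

Dec 17 1995

Gaps: 4, 3, 4, 3, 4, 3 days — not constant, but cyclic with period 2.
The events fall on every Wednesday and Sunday.
The following Sunday is Dec 10 1995.
The following Wednesday is Dec 13 1995.
The following Sunday is Dec 17 1995.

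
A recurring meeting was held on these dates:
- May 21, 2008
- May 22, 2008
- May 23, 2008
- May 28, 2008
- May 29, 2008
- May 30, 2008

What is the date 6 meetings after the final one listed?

The gap pattern 1, 1, 5, 1, 1 repeats every 3 events.
These are the Wednesdays, Thursdays and Fridays of each week.
The following Wednesday is June 4, 2008.
Next Thursday: June 5, 2008.
Next Friday: June 6, 2008.
The following Wednesday is June 11, 2008.
Next Thursday: June 12, 2008.
The following Friday is June 13, 2008.

June 13, 2008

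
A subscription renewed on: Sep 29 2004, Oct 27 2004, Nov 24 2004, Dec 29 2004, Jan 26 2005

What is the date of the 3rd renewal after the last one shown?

Apr 27 2005

All Wednesdays; the gaps (28, 28, 35, 28) vary with month length.
This is the last Wednesday of each month.
Last Wednesday of February 2005: Feb 23 2005.
Last Wednesday of March 2005: Mar 30 2005.
Last Wednesday of April 2005: Apr 27 2005.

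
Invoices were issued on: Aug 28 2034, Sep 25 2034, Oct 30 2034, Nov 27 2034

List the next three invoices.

Dec 25 2034, Jan 29 2035, Feb 26 2035

These are Mondays with 28, 35, 28-day gaps.
Each is the final Monday of its month — Oct 30 2034 is past the 28th, so '4th Monday' doesn't fit.
December 2034 ends with Monday Dec 25 2034.
January 2035 ends with Monday Jan 29 2035.
Last Monday of February 2035: Feb 26 2035.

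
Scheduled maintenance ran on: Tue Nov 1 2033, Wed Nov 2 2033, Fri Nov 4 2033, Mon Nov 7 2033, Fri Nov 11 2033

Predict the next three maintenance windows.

The spacing grows by 1 each time: 1, 2, 3, 4 days.
Next gap: 5 days. Fri Nov 11 2033 + 5 days = Wed Nov 16 2033.
Next gap: 6 days. Wed Nov 16 2033 + 6 days = Tue Nov 22 2033.
Next gap: 7 days. Tue Nov 22 2033 + 7 days = Tue Nov 29 2033.

Wed Nov 16 2033, Tue Nov 22 2033, Tue Nov 29 2033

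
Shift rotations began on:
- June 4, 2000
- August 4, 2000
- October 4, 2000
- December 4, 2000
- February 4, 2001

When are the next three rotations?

Gaps: 61, 61, 61, 62 days — not constant. Every event is on the 4th of the month.
Pattern: the 4th of every 2 months.
Next: April 2001 → April 4, 2001.
June 2001: June 4, 2001.
Next: August 2001 → August 4, 2001.

April 4, 2001; June 4, 2001; August 4, 2001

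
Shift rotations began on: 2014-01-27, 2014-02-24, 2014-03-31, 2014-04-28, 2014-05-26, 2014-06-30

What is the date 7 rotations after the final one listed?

Every date is a Monday; gaps 28, 35, 28, 28, 35 days.
Each is the last Monday of its month (at least one falls on the 29th or later, ruling out '4th Monday').
Last Monday of July 2014: 2014-07-28.
August 2014 ends with Monday 2014-08-25.
Last Monday of September 2014: 2014-09-29.
October 2014 ends with Monday 2014-10-27.
November 2014 ends with Monday 2014-11-24.
Last Monday of December 2014: 2014-12-29.
Last Monday of January 2015: 2015-01-26.

2015-01-26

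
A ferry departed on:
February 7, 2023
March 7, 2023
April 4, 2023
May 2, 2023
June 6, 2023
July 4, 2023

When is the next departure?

August 1, 2023

Gaps: 28, 28, 28, 35, 28 days — a mix of 28 and 35. Every date is a Tuesday.
Each is the 1st Tuesday of its month.
1st Tuesday of August 2023: August 1, 2023.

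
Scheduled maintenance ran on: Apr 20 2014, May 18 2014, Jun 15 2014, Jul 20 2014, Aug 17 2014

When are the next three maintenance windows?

All dates are Sundays, 28, 28, 35, 28 days apart.
Specifically, the 3rd Sunday of each month.
3rd Sunday of September 2014: Sep 21 2014.
3rd Sunday of October 2014: Oct 19 2014.
3rd Sunday of November 2014: Nov 16 2014.

Sep 21 2014, Oct 19 2014, Nov 16 2014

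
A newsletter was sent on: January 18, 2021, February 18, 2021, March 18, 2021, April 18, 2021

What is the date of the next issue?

May 18, 2021

Each date is the 18th; the gaps (31, 28, 31) track the month lengths.
The rule is the 18th of each month.
Next: May 2021 → May 18, 2021.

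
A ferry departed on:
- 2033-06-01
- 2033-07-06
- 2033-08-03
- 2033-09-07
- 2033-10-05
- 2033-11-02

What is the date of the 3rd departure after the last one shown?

All dates are Wednesdays, 35, 28, 35, 28, 28 days apart.
Specifically, the 1st Wednesday of each month.
December 2033 — 1st Wednesday is 2033-12-07.
January 2034 — 1st Wednesday is 2034-01-04.
February 2034 — 1st Wednesday is 2034-02-01.

2034-02-01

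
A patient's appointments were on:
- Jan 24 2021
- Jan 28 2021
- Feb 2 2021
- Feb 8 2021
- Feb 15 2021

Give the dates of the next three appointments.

Feb 23 2021, Mar 4 2021, Mar 14 2021

Intervals are 4, 5, 6, 7 days — an arithmetic progression with common difference 1.
Next gap: 8 days. Feb 15 2021 + 8 days = Feb 23 2021.
Next gap: 9 days. Feb 23 2021 + 9 days = Mar 4 2021.
Next gap: 10 days. Mar 4 2021 + 10 days = Mar 14 2021.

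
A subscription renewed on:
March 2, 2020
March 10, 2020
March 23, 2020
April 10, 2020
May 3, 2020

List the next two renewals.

May 31, 2020; July 3, 2020

The spacing grows by 5 each time: 8, 13, 18, 23 days.
Next gap: 28 days. May 3, 2020 + 28 days = May 31, 2020.
Next gap: 33 days. May 31, 2020 + 33 days = July 3, 2020.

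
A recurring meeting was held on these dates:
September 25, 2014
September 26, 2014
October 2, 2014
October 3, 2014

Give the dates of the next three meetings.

Gaps: 1, 6, 1 days — not constant, but cyclic with period 2.
The events fall on every Thursday and Friday.
The following Thursday is October 9, 2014.
The following Friday is October 10, 2014.
The following Thursday is October 16, 2014.

October 9, 2014; October 10, 2014; October 16, 2014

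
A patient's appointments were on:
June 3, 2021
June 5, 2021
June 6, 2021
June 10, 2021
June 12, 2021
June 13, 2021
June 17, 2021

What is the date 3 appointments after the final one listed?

June 24, 2021

Gaps: 2, 1, 4, 2, 1, 4 days — not constant, but cyclic with period 3.
The events fall on every Thursday, Saturday and Sunday.
The following Saturday is June 19, 2021.
Next Sunday: June 20, 2021.
Next Thursday: June 24, 2021.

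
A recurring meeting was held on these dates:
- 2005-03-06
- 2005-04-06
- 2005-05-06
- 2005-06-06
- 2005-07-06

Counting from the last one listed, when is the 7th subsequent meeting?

2006-02-06

Gaps: 31, 30, 31, 30 days — not constant. Every event is on the 6th of the month.
Pattern: the 6th of each month.
August 2005: 2005-08-06.
September 2005: 2005-09-06.
Next: October 2005 → 2005-10-06.
November 2005: 2005-11-06.
Next: December 2005 → 2005-12-06.
Next: January 2006 → 2006-01-06.
Next: February 2006 → 2006-02-06.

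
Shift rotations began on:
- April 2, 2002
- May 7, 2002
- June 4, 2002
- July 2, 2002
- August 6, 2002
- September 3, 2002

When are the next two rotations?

Gaps: 35, 28, 28, 35, 28 days — a mix of 28 and 35. Every date is a Tuesday.
Each is the 1st Tuesday of its month.
1st Tuesday of October 2002: October 1, 2002.
1st Tuesday of November 2002: November 5, 2002.

October 1, 2002; November 5, 2002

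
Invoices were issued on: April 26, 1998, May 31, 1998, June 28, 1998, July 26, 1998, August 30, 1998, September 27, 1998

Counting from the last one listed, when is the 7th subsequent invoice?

April 25, 1999

All Sundays; the gaps (35, 28, 28, 35, 28) vary with month length.
This is the last Sunday of each month.
Last Sunday of October 1998: October 25, 1998.
Last Sunday of November 1998: November 29, 1998.
December 1998 ends with Sunday December 27, 1998.
January 1999 ends with Sunday January 31, 1999.
February 1999 ends with Sunday February 28, 1999.
Last Sunday of March 1999: March 28, 1999.
April 1999 ends with Sunday April 25, 1999.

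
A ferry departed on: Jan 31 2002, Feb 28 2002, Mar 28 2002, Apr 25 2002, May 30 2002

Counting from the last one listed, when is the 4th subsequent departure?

Sep 26 2002

These are Thursdays with 28, 28, 28, 35-day gaps.
Each is the final Thursday of its month — Jan 31 2002 is past the 28th, so '4th Thursday' doesn't fit.
Last Thursday of June 2002: Jun 27 2002.
July 2002 ends with Thursday Jul 25 2002.
Last Thursday of August 2002: Aug 29 2002.
Last Thursday of September 2002: Sep 26 2002.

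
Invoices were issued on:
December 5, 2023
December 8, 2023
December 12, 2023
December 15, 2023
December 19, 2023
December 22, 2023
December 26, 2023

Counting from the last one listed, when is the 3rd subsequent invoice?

The gap pattern 3, 4, 3, 4, 3, 4 repeats every 2 events.
These are the Tuesdays and Fridays of each week.
Next Friday: December 29, 2023.
The following Tuesday is January 2, 2024.
The following Friday is January 5, 2024.

January 5, 2024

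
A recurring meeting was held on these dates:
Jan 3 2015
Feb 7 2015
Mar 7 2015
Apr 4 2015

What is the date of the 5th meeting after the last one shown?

Sep 5 2015

These are Saturdays at 28- or 35-day spacing (35, 28, 28).
The pattern: 1st Saturday of the month.
1st Saturday of May 2015: May 2 2015.
June 2015 — 1st Saturday is Jun 6 2015.
1st Saturday of July 2015: Jul 4 2015.
1st Saturday of August 2015: Aug 1 2015.
1st Saturday of September 2015: Sep 5 2015.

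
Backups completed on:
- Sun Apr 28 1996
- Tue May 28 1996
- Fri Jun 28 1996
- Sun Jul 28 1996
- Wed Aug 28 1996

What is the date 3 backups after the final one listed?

Thu Nov 28 1996

Each date is the 28th; the gaps (30, 31, 30, 31) track the month lengths.
The rule is the 28th of each month.
September 1996: Sat Sep 28 1996.
October 1996: Mon Oct 28 1996.
Next: November 1996 → Thu Nov 28 1996.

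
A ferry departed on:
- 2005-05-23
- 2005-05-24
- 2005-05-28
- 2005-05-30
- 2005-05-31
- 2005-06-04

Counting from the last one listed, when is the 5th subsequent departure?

Gaps: 1, 4, 2, 1, 4 days — not constant, but cyclic with period 3.
The events fall on every Monday, Tuesday and Saturday.
Next Monday: 2005-06-06.
Next Tuesday: 2005-06-07.
Next Saturday: 2005-06-11.
The following Monday is 2005-06-13.
Next Tuesday: 2005-06-14.

2005-06-14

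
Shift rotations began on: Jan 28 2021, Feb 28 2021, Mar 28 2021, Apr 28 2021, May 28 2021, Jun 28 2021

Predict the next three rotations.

Jul 28 2021, Aug 28 2021, Sep 28 2021

Each date is the 28th; the gaps (31, 28, 31, 30, 31) track the month lengths.
The rule is the 28th of each month.
Next: July 2021 → Jul 28 2021.
August 2021: Aug 28 2021.
Next: September 2021 → Sep 28 2021.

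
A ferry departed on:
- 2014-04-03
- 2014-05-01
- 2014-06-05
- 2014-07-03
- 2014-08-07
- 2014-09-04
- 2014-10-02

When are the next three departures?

All dates are Thursdays, 28, 35, 28, 35, 28, 28 days apart.
Specifically, the 1st Thursday of each month.
November 2014 — 1st Thursday is 2014-11-06.
1st Thursday of December 2014: 2014-12-04.
January 2015 — 1st Thursday is 2015-01-01.

2014-11-06, 2014-12-04, 2015-01-01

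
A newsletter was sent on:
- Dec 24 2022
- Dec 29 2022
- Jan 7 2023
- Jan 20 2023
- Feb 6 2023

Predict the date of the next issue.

Feb 27 2023

Gaps: 5, 9, 13, 17 days — each gap is 4 larger than the previous one.
Next gap: 21 days. Feb 6 2023 + 21 days = Feb 27 2023.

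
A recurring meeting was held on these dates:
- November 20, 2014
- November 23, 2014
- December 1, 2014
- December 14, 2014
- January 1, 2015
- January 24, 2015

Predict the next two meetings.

February 21, 2015; March 26, 2015

Gaps: 3, 8, 13, 18, 23 days — each gap is 5 larger than the previous one.
Next gap: 28 days. January 24, 2015 + 28 days = February 21, 2015.
Next gap: 33 days. February 21, 2015 + 33 days = March 26, 2015.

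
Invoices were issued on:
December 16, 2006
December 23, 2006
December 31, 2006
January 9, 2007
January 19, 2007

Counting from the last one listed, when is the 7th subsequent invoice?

The spacing grows by 1 each time: 7, 8, 9, 10 days.
Next gap: 11 days. January 19, 2007 + 11 days = January 30, 2007.
Next gap: 12 days. January 30, 2007 + 12 days = February 11, 2007.
Next gap: 13 days. February 11, 2007 + 13 days = February 24, 2007.
Next gap: 14 days. February 24, 2007 + 14 days = March 10, 2007.
Next gap: 15 days. March 10, 2007 + 15 days = March 25, 2007.
Next gap: 16 days. March 25, 2007 + 16 days = April 10, 2007.
Next gap: 17 days. April 10, 2007 + 17 days = April 27, 2007.

April 27, 2007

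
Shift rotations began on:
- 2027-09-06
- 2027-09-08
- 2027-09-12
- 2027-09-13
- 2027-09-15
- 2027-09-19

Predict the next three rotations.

Every event lands on a Monday or Wednesday or Sunday (gaps cycle 2, 4, 1, 2, 4).
So the schedule is: every Monday, Wednesday and Sunday.
The following Monday is 2027-09-20.
Next Wednesday: 2027-09-22.
The following Sunday is 2027-09-26.

2027-09-20, 2027-09-22, 2027-09-26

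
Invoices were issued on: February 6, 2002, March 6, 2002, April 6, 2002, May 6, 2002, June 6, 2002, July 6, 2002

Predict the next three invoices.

Gaps: 28, 31, 30, 31, 30 days — not constant. Every event is on the 6th of the month.
Pattern: the 6th of each month.
August 2002: August 6, 2002.
Next: September 2002 → September 6, 2002.
Next: October 2002 → October 6, 2002.

August 6, 2002; September 6, 2002; October 6, 2002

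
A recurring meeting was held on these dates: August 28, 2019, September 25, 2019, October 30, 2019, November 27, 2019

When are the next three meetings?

These are Wednesdays with 28, 35, 28-day gaps.
Each is the final Wednesday of its month — October 30, 2019 is past the 28th, so '4th Wednesday' doesn't fit.
Last Wednesday of December 2019: December 25, 2019.
Last Wednesday of January 2020: January 29, 2020.
February 2020 ends with Wednesday February 26, 2020.

December 25, 2019; January 29, 2020; February 26, 2020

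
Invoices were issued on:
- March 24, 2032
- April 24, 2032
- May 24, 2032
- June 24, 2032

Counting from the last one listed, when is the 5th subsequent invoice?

Each date is the 24th; the gaps (31, 30, 31) track the month lengths.
The rule is the 24th of each month.
July 2032: July 24, 2032.
Next: August 2032 → August 24, 2032.
September 2032: September 24, 2032.
Next: October 2032 → October 24, 2032.
Next: November 2032 → November 24, 2032.

November 24, 2032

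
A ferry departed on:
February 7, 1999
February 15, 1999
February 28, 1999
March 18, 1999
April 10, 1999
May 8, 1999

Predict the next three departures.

June 10, 1999; July 18, 1999; August 30, 1999

The spacing grows by 5 each time: 8, 13, 18, 23, 28 days.
Next gap: 33 days. May 8, 1999 + 33 days = June 10, 1999.
Next gap: 38 days. June 10, 1999 + 38 days = July 18, 1999.
Next gap: 43 days. July 18, 1999 + 43 days = August 30, 1999.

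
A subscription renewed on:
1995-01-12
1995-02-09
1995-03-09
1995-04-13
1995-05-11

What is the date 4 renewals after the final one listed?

All dates are Thursdays, 28, 28, 35, 28 days apart.
Specifically, the 2nd Thursday of each month.
2nd Thursday of June 1995: 1995-06-08.
July 1995 — 2nd Thursday is 1995-07-13.
2nd Thursday of August 1995: 1995-08-10.
September 1995 — 2nd Thursday is 1995-09-14.

1995-09-14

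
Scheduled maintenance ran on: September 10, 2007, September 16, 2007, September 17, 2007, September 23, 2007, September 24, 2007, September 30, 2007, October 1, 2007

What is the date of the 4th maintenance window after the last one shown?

Every event lands on a Monday or Sunday (gaps cycle 6, 1, 6, 1, 6, 1).
So the schedule is: every Monday and Sunday.
The following Sunday is October 7, 2007.
The following Monday is October 8, 2007.
Next Sunday: October 14, 2007.
The following Monday is October 15, 2007.

October 15, 2007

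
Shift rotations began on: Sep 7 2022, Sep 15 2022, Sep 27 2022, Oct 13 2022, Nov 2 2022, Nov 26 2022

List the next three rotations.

The spacing grows by 4 each time: 8, 12, 16, 20, 24 days.
Next gap: 28 days. Nov 26 2022 + 28 days = Dec 24 2022.
Next gap: 32 days. Dec 24 2022 + 32 days = Jan 25 2023.
Next gap: 36 days. Jan 25 2023 + 36 days = Mar 2 2023.

Dec 24 2022, Jan 25 2023, Mar 2 2023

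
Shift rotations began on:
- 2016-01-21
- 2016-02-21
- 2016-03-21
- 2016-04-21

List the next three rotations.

Each date is the 21st; the gaps (31, 29, 31) track the month lengths.
The rule is the 21st of each month.
May 2016: 2016-05-21.
June 2016: 2016-06-21.
July 2016: 2016-07-21.

2016-05-21, 2016-06-21, 2016-07-21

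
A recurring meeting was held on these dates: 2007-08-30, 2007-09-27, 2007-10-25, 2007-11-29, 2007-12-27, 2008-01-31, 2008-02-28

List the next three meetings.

Every date is a Thursday; gaps 28, 28, 35, 28, 35, 28 days.
Each is the last Thursday of its month (at least one falls on the 29th or later, ruling out '4th Thursday').
Last Thursday of March 2008: 2008-03-27.
April 2008 ends with Thursday 2008-04-24.
May 2008 ends with Thursday 2008-05-29.

2008-03-27, 2008-04-24, 2008-05-29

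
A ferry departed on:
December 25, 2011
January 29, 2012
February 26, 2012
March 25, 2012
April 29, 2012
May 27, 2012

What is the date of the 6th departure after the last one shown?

November 25, 2012

Every date is a Sunday; gaps 35, 28, 28, 35, 28 days.
Each is the last Sunday of its month (at least one falls on the 29th or later, ruling out '4th Sunday').
June 2012 ends with Sunday June 24, 2012.
Last Sunday of July 2012: July 29, 2012.
August 2012 ends with Sunday August 26, 2012.
September 2012 ends with Sunday September 30, 2012.
October 2012 ends with Sunday October 28, 2012.
Last Sunday of November 2012: November 25, 2012.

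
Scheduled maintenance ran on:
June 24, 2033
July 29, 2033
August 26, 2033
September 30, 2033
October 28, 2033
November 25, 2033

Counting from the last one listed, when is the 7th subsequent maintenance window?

June 30, 2034

All Fridays; the gaps (35, 28, 35, 28, 28) vary with month length.
This is the last Friday of each month.
Last Friday of December 2033: December 30, 2033.
Last Friday of January 2034: January 27, 2034.
February 2034 ends with Friday February 24, 2034.
March 2034 ends with Friday March 31, 2034.
Last Friday of April 2034: April 28, 2034.
May 2034 ends with Friday May 26, 2034.
Last Friday of June 2034: June 30, 2034.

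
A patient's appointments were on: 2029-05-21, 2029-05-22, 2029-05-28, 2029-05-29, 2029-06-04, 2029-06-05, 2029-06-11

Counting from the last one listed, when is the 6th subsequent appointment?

The gap pattern 1, 6, 1, 6, 1, 6 repeats every 2 events.
These are the Mondays and Tuesdays of each week.
Next Tuesday: 2029-06-12.
The following Monday is 2029-06-18.
The following Tuesday is 2029-06-19.
The following Monday is 2029-06-25.
The following Tuesday is 2029-06-26.
Next Monday: 2029-07-02.

2029-07-02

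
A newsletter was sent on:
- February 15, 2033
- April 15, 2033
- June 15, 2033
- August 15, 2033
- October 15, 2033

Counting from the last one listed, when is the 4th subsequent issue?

The day-of-month is always 15 (59, 61, 61, 61 days between events).
So this recurs on the 15th of every 2 months.
December 2033: December 15, 2033.
February 2034: February 15, 2034.
April 2034: April 15, 2034.
June 2034: June 15, 2034.

June 15, 2034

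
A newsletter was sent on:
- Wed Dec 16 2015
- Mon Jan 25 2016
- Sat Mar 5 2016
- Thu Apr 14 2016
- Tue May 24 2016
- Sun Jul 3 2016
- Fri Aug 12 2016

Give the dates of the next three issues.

Wed Sep 21 2016, Mon Oct 31 2016, Sat Dec 10 2016

Gaps between consecutive events: 40, 40, 40, 40, 40, 40 days — a constant 40-day interval.
Fri Aug 12 2016 + 40 days = Wed Sep 21 2016.
Wed Sep 21 2016 + 40 days = Mon Oct 31 2016.
Mon Oct 31 2016 + 40 days = Sat Dec 10 2016.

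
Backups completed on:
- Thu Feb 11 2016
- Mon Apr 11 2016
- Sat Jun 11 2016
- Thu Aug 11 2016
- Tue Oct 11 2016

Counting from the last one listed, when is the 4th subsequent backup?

Gaps: 60, 61, 61, 61 days — not constant. Every event is on the 11th of the month.
Pattern: the 11th of every 2 months.
December 2016: Sun Dec 11 2016.
February 2017: Sat Feb 11 2017.
Next: April 2017 → Tue Apr 11 2017.
June 2017: Sun Jun 11 2017.

Sun Jun 11 2017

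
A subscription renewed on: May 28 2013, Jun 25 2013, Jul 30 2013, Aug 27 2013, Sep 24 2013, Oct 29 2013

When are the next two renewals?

Nov 26 2013, Dec 31 2013

Every date is a Tuesday; gaps 28, 35, 28, 28, 35 days.
Each is the last Tuesday of its month (at least one falls on the 29th or later, ruling out '4th Tuesday').
November 2013 ends with Tuesday Nov 26 2013.
Last Tuesday of December 2013: Dec 31 2013.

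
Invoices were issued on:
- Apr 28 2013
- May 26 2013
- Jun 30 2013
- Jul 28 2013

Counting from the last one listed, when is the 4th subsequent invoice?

Nov 24 2013

These are Sundays with 28, 35, 28-day gaps.
Each is the final Sunday of its month — Jun 30 2013 is past the 28th, so '4th Sunday' doesn't fit.
August 2013 ends with Sunday Aug 25 2013.
Last Sunday of September 2013: Sep 29 2013.
October 2013 ends with Sunday Oct 27 2013.
Last Sunday of November 2013: Nov 24 2013.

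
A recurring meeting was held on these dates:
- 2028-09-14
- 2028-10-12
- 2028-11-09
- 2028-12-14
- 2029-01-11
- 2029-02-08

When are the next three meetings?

These are Thursdays at 28- or 35-day spacing (28, 28, 35, 28, 28).
The pattern: 2nd Thursday of the month.
March 2029 — 2nd Thursday is 2029-03-08.
April 2029 — 2nd Thursday is 2029-04-12.
2nd Thursday of May 2029: 2029-05-10.

2029-03-08, 2029-04-12, 2029-05-10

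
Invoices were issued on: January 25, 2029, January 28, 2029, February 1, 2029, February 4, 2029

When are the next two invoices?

February 8, 2029; February 11, 2029

Every event lands on a Thursday or Sunday (gaps cycle 3, 4, 3).
So the schedule is: every Thursday and Sunday.
Next Thursday: February 8, 2029.
Next Sunday: February 11, 2029.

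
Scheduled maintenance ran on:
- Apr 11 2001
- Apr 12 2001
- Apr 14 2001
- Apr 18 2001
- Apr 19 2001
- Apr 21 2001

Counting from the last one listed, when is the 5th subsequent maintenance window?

The gap pattern 1, 2, 4, 1, 2 repeats every 3 events.
These are the Wednesdays, Thursdays and Saturdays of each week.
The following Wednesday is Apr 25 2001.
The following Thursday is Apr 26 2001.
The following Saturday is Apr 28 2001.
The following Wednesday is May 2 2001.
The following Thursday is May 3 2001.

May 3 2001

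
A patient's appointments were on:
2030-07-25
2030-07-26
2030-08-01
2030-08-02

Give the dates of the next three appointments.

The gap pattern 1, 6, 1 repeats every 2 events.
These are the Thursdays and Fridays of each week.
Next Thursday: 2030-08-08.
Next Friday: 2030-08-09.
The following Thursday is 2030-08-15.

2030-08-08, 2030-08-09, 2030-08-15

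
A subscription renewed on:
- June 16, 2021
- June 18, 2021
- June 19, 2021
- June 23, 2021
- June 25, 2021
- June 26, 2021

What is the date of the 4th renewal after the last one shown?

Every event lands on a Wednesday or Friday or Saturday (gaps cycle 2, 1, 4, 2, 1).
So the schedule is: every Wednesday, Friday and Saturday.
The following Wednesday is June 30, 2021.
Next Friday: July 2, 2021.
The following Saturday is July 3, 2021.
The following Wednesday is July 7, 2021.

July 7, 2021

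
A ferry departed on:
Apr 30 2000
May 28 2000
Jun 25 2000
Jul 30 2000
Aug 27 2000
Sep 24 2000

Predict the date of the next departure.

All Sundays; the gaps (28, 28, 35, 28, 28) vary with month length.
This is the last Sunday of each month.
October 2000 ends with Sunday Oct 29 2000.

Oct 29 2000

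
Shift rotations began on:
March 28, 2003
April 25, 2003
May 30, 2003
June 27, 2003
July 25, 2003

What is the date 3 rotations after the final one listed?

October 31, 2003

All Fridays; the gaps (28, 35, 28, 28) vary with month length.
This is the last Friday of each month.
August 2003 ends with Friday August 29, 2003.
Last Friday of September 2003: September 26, 2003.
Last Friday of October 2003: October 31, 2003.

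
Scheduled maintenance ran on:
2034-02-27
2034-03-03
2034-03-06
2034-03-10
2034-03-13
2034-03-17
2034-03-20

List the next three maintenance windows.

2034-03-24, 2034-03-27, 2034-03-31

The gap pattern 4, 3, 4, 3, 4, 3 repeats every 2 events.
These are the Mondays and Fridays of each week.
Next Friday: 2034-03-24.
The following Monday is 2034-03-27.
The following Friday is 2034-03-31.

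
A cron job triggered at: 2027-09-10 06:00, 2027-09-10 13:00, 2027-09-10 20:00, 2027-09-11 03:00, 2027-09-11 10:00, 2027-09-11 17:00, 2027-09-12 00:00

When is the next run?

2027-09-12 07:00

Spacing: 7, 7, 7, 7, 7, 7 h — constant 7 h.
2027-09-12 00:00 + 7 h = 2027-09-12 07:00.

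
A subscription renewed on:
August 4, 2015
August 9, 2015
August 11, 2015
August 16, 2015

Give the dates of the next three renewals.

The gap pattern 5, 2, 5 repeats every 2 events.
These are the Tuesdays and Sundays of each week.
Next Tuesday: August 18, 2015.
The following Sunday is August 23, 2015.
Next Tuesday: August 25, 2015.

August 18, 2015; August 23, 2015; August 25, 2015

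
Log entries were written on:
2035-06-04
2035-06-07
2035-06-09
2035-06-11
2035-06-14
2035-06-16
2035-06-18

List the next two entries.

2035-06-21, 2035-06-23

The gap pattern 3, 2, 2, 3, 2, 2 repeats every 3 events.
These are the Mondays, Thursdays and Saturdays of each week.
Next Thursday: 2035-06-21.
The following Saturday is 2035-06-23.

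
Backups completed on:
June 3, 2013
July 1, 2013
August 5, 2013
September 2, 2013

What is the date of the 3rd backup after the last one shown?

Gaps: 28, 35, 28 days — a mix of 28 and 35. Every date is a Monday.
Each is the 1st Monday of its month.
1st Monday of October 2013: October 7, 2013.
November 2013 — 1st Monday is November 4, 2013.
December 2013 — 1st Monday is December 2, 2013.

December 2, 2013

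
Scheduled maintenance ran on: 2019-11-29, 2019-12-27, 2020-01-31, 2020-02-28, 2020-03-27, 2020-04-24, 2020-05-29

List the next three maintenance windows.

These are Fridays with 28, 35, 28, 28, 28, 35-day gaps.
Each is the final Friday of its month — 2019-11-29 is past the 28th, so '4th Friday' doesn't fit.
June 2020 ends with Friday 2020-06-26.
July 2020 ends with Friday 2020-07-31.
Last Friday of August 2020: 2020-08-28.

2020-06-26, 2020-07-31, 2020-08-28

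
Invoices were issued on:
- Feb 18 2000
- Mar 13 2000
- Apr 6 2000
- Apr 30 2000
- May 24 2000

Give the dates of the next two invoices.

Gaps between consecutive events: 24, 24, 24, 24 days — a constant 24-day interval.
May 24 2000 + 24 days = Jun 17 2000.
Jun 17 2000 + 24 days = Jul 11 2000.

Jun 17 2000, Jul 11 2000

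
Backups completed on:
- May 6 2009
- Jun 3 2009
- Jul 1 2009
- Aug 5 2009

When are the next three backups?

Sep 2 2009, Oct 7 2009, Nov 4 2009

Gaps: 28, 28, 35 days — a mix of 28 and 35. Every date is a Wednesday.
Each is the 1st Wednesday of its month.
September 2009 — 1st Wednesday is Sep 2 2009.
1st Wednesday of October 2009: Oct 7 2009.
November 2009 — 1st Wednesday is Nov 4 2009.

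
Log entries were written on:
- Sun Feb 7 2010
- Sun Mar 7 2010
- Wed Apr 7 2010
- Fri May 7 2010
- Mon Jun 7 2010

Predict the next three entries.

Wed Jul 7 2010, Sat Aug 7 2010, Tue Sep 7 2010

Gaps: 28, 31, 30, 31 days — not constant. Every event is on the 7th of the month.
Pattern: the 7th of each month.
Next: July 2010 → Wed Jul 7 2010.
Next: August 2010 → Sat Aug 7 2010.
September 2010: Tue Sep 7 2010.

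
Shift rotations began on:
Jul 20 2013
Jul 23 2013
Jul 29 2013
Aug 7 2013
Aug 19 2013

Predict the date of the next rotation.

Sep 3 2013

Gaps: 3, 6, 9, 12 days — each gap is 3 larger than the previous one.
Next gap: 15 days. Aug 19 2013 + 15 days = Sep 3 2013.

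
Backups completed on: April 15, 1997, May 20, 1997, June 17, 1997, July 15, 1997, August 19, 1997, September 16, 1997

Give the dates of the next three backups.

All dates are Tuesdays, 35, 28, 28, 35, 28 days apart.
Specifically, the 3rd Tuesday of each month.
October 1997 — 3rd Tuesday is October 21, 1997.
November 1997 — 3rd Tuesday is November 18, 1997.
3rd Tuesday of December 1997: December 16, 1997.

October 21, 1997; November 18, 1997; December 16, 1997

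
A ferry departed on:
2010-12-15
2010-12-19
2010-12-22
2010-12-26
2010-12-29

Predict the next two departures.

2011-01-02, 2011-01-05

The gap pattern 4, 3, 4, 3 repeats every 2 events.
These are the Wednesdays and Sundays of each week.
The following Sunday is 2011-01-02.
Next Wednesday: 2011-01-05.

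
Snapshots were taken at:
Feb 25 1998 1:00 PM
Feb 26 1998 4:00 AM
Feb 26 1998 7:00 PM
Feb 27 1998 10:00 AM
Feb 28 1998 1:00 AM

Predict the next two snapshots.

The interval is a steady 15 hours (15, 15, 15, 15).
Feb 28 1998 1:00 AM + 15 h = Feb 28 1998 4:00 PM.
Feb 28 1998 4:00 PM + 15 h = Mar 1 1998 7:00 AM.

Feb 28 1998 4:00 PM, Mar 1 1998 7:00 AM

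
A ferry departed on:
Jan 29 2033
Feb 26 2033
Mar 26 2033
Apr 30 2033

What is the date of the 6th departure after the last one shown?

Oct 29 2033

Every date is a Saturday; gaps 28, 28, 35 days.
Each is the last Saturday of its month (at least one falls on the 29th or later, ruling out '4th Saturday').
Last Saturday of May 2033: May 28 2033.
Last Saturday of June 2033: Jun 25 2033.
July 2033 ends with Saturday Jul 30 2033.
Last Saturday of August 2033: Aug 27 2033.
Last Saturday of September 2033: Sep 24 2033.
Last Saturday of October 2033: Oct 29 2033.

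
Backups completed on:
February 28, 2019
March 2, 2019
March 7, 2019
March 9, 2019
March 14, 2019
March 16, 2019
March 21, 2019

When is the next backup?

Every event lands on a Thursday or Saturday (gaps cycle 2, 5, 2, 5, 2, 5).
So the schedule is: every Thursday and Saturday.
Next Saturday: March 23, 2019.

March 23, 2019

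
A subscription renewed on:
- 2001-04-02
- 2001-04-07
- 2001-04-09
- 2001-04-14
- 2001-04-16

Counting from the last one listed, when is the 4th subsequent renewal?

2001-04-30

Gaps: 5, 2, 5, 2 days — not constant, but cyclic with period 2.
The events fall on every Monday and Saturday.
The following Saturday is 2001-04-21.
The following Monday is 2001-04-23.
The following Saturday is 2001-04-28.
Next Monday: 2001-04-30.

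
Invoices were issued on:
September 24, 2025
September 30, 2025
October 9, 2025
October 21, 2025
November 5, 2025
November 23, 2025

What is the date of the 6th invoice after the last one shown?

May 13, 2026

The spacing grows by 3 each time: 6, 9, 12, 15, 18 days.
Next gap: 21 days. November 23, 2025 + 21 days = December 14, 2025.
Next gap: 24 days. December 14, 2025 + 24 days = January 7, 2026.
Next gap: 27 days. January 7, 2026 + 27 days = February 3, 2026.
Next gap: 30 days. February 3, 2026 + 30 days = March 5, 2026.
Next gap: 33 days. March 5, 2026 + 33 days = April 7, 2026.
Next gap: 36 days. April 7, 2026 + 36 days = May 13, 2026.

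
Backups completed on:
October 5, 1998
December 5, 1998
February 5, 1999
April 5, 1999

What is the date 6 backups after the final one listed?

Gaps: 61, 62, 59 days — not constant. Every event is on the 5th of the month.
Pattern: the 5th of every 2 months.
Next: June 1999 → June 5, 1999.
August 1999: August 5, 1999.
Next: October 1999 → October 5, 1999.
December 1999: December 5, 1999.
February 2000: February 5, 2000.
Next: April 2000 → April 5, 2000.

April 5, 2000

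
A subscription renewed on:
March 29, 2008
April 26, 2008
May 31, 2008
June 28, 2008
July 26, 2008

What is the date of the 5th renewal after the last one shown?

December 27, 2008

These are Saturdays with 28, 35, 28, 28-day gaps.
Each is the final Saturday of its month — March 29, 2008 is past the 28th, so '4th Saturday' doesn't fit.
August 2008 ends with Saturday August 30, 2008.
September 2008 ends with Saturday September 27, 2008.
Last Saturday of October 2008: October 25, 2008.
Last Saturday of November 2008: November 29, 2008.
Last Saturday of December 2008: December 27, 2008.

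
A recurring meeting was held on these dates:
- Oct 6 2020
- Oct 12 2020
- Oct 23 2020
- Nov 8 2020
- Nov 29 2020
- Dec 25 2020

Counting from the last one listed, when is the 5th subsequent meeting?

Jul 18 2021

Intervals are 6, 11, 16, 21, 26 days — an arithmetic progression with common difference 5.
Next gap: 31 days. Dec 25 2020 + 31 days = Jan 25 2021.
Next gap: 36 days. Jan 25 2021 + 36 days = Mar 2 2021.
Next gap: 41 days. Mar 2 2021 + 41 days = Apr 12 2021.
Next gap: 46 days. Apr 12 2021 + 46 days = May 28 2021.
Next gap: 51 days. May 28 2021 + 51 days = Jul 18 2021.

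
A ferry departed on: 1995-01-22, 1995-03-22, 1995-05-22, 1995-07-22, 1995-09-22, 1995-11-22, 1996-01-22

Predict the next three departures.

1996-03-22, 1996-05-22, 1996-07-22

Gaps: 59, 61, 61, 62, 61, 61 days — not constant. Every event is on the 22nd of the month.
Pattern: the 22nd of every 2 months.
March 1996: 1996-03-22.
Next: May 1996 → 1996-05-22.
July 1996: 1996-07-22.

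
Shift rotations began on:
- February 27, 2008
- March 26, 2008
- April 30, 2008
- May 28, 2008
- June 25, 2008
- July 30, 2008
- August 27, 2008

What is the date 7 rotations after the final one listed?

These are Wednesdays with 28, 35, 28, 28, 35, 28-day gaps.
Each is the final Wednesday of its month — April 30, 2008 is past the 28th, so '4th Wednesday' doesn't fit.
Last Wednesday of September 2008: September 24, 2008.
Last Wednesday of October 2008: October 29, 2008.
Last Wednesday of November 2008: November 26, 2008.
December 2008 ends with Wednesday December 31, 2008.
Last Wednesday of January 2009: January 28, 2009.
February 2009 ends with Wednesday February 25, 2009.
March 2009 ends with Wednesday March 25, 2009.

March 25, 2009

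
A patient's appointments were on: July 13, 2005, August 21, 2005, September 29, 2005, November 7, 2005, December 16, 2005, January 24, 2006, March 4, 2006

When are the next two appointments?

Every event comes 39 days after the last (39, 39, 39, 39, 39, 39).
March 4, 2006 + 39 days = April 12, 2006.
April 12, 2006 + 39 days = May 21, 2006.

April 12, 2006; May 21, 2006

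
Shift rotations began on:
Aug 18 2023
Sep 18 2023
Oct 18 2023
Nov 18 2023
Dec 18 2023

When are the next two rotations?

Jan 18 2024, Feb 18 2024

Each date is the 18th; the gaps (31, 30, 31, 30) track the month lengths.
The rule is the 18th of each month.
Next: January 2024 → Jan 18 2024.
Next: February 2024 → Feb 18 2024.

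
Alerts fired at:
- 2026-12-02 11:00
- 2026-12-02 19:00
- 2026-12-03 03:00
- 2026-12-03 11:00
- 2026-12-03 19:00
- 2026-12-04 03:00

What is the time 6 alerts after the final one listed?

Gaps: 8, 8, 8, 8, 8 hours — each event is 8 hours after the previous one.
2026-12-04 03:00 + 8 h = 2026-12-04 11:00.
2026-12-04 11:00 + 8 h = 2026-12-04 19:00.
2026-12-04 19:00 + 8 h = 2026-12-05 03:00.
2026-12-05 03:00 + 8 h = 2026-12-05 11:00.
2026-12-05 11:00 + 8 h = 2026-12-05 19:00.
2026-12-05 19:00 + 8 h = 2026-12-06 03:00.

2026-12-06 03:00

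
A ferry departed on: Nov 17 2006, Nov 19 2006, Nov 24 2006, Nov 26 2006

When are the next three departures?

Dec 1 2006, Dec 3 2006, Dec 8 2006

Every event lands on a Friday or Sunday (gaps cycle 2, 5, 2).
So the schedule is: every Friday and Sunday.
The following Friday is Dec 1 2006.
The following Sunday is Dec 3 2006.
The following Friday is Dec 8 2006.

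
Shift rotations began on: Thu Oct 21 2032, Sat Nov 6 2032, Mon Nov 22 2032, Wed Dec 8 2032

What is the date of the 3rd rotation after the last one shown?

Every event comes 16 days after the last (16, 16, 16).
Wed Dec 8 2032 + 16 days = Fri Dec 24 2032.
Fri Dec 24 2032 + 16 days = Sun Jan 9 2033.
Sun Jan 9 2033 + 16 days = Tue Jan 25 2033.

Tue Jan 25 2033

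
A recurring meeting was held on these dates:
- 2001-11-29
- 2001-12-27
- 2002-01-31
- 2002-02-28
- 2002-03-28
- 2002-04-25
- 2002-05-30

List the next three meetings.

2002-06-27, 2002-07-25, 2002-08-29

These are Thursdays with 28, 35, 28, 28, 28, 35-day gaps.
Each is the final Thursday of its month — 2001-11-29 is past the 28th, so '4th Thursday' doesn't fit.
June 2002 ends with Thursday 2002-06-27.
Last Thursday of July 2002: 2002-07-25.
Last Thursday of August 2002: 2002-08-29.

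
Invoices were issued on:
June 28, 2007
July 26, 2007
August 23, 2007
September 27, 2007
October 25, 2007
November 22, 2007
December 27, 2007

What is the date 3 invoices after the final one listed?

Gaps: 28, 28, 35, 28, 28, 35 days — a mix of 28 and 35. Every date is a Thursday.
Each is the 4th Thursday of its month.
4th Thursday of January 2008: January 24, 2008.
February 2008 — 4th Thursday is February 28, 2008.
4th Thursday of March 2008: March 27, 2008.

March 27, 2008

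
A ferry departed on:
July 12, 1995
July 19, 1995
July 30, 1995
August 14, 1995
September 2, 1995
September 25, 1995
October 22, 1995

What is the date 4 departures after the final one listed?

March 18, 1996

The spacing grows by 4 each time: 7, 11, 15, 19, 23, 27 days.
Next gap: 31 days. October 22, 1995 + 31 days = November 22, 1995.
Next gap: 35 days. November 22, 1995 + 35 days = December 27, 1995.
Next gap: 39 days. December 27, 1995 + 39 days = February 4, 1996.
Next gap: 43 days. February 4, 1996 + 43 days = March 18, 1996.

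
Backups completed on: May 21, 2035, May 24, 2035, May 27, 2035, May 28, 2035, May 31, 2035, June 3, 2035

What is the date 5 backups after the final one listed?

June 14, 2035

Gaps: 3, 3, 1, 3, 3 days — not constant, but cyclic with period 3.
The events fall on every Monday, Thursday and Sunday.
The following Monday is June 4, 2035.
Next Thursday: June 7, 2035.
Next Sunday: June 10, 2035.
The following Monday is June 11, 2035.
Next Thursday: June 14, 2035.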